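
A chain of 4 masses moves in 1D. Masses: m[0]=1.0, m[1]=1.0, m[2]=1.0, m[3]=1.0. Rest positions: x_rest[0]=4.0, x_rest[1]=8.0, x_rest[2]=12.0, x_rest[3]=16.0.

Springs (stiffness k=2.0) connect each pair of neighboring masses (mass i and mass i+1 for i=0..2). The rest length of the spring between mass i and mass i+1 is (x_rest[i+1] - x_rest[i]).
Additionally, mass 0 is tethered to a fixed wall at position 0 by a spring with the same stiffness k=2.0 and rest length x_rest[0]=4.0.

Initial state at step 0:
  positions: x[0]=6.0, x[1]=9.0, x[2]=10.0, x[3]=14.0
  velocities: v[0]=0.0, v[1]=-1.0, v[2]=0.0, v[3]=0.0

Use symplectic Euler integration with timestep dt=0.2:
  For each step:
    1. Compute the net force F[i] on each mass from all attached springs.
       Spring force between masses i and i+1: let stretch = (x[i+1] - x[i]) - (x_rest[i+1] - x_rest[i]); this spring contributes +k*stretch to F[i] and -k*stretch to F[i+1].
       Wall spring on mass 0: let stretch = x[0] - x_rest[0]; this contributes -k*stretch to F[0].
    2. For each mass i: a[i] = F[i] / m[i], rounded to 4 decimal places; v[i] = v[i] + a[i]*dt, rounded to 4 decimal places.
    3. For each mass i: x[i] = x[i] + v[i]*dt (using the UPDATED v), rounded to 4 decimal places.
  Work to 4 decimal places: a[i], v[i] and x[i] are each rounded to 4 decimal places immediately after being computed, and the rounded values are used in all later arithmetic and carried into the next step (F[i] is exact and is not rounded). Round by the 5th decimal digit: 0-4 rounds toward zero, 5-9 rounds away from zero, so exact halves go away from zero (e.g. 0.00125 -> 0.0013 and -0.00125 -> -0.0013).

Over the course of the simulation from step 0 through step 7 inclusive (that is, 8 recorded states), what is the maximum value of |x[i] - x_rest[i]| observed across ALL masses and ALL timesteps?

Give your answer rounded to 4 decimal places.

Answer: 2.3439

Derivation:
Step 0: x=[6.0000 9.0000 10.0000 14.0000] v=[0.0000 -1.0000 0.0000 0.0000]
Step 1: x=[5.7600 8.6400 10.2400 14.0000] v=[-1.2000 -1.8000 1.2000 0.0000]
Step 2: x=[5.2896 8.1776 10.6528 14.0192] v=[-2.3520 -2.3120 2.0640 0.0960]
Step 3: x=[4.6271 7.6822 11.1369 14.0891] v=[-3.3126 -2.4771 2.4205 0.3494]
Step 4: x=[3.8388 7.2187 11.5808 14.2428] v=[-3.9414 -2.3173 2.2195 0.7685]
Step 5: x=[3.0138 6.8338 11.8887 14.5035] v=[-4.1250 -1.9244 1.5395 1.3037]
Step 6: x=[2.2533 6.5477 12.0014 14.8751] v=[-3.8025 -1.4304 0.5635 1.8578]
Step 7: x=[1.6561 6.3544 11.9077 15.3368] v=[-2.9861 -0.9667 -0.4685 2.3083]
Max displacement = 2.3439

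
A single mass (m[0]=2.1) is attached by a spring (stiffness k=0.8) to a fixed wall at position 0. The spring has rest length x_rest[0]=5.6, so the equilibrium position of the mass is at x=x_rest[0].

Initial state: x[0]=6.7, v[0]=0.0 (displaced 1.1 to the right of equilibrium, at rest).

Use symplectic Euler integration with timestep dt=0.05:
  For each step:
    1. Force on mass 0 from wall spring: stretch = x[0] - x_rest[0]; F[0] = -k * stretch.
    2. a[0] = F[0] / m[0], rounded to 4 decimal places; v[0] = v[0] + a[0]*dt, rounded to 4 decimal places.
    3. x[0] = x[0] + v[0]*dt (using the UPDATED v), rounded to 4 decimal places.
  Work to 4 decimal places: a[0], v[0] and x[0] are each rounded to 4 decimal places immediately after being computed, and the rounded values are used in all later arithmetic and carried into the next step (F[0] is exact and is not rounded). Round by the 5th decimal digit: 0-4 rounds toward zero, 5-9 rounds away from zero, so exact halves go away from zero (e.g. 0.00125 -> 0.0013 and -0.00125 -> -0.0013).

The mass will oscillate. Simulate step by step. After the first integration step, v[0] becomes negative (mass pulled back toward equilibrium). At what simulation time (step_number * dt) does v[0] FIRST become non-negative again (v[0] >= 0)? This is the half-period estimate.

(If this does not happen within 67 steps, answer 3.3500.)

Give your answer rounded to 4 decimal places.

Answer: 3.3500

Derivation:
Step 0: x=[6.7000] v=[0.0000]
Step 1: x=[6.6990] v=[-0.0210]
Step 2: x=[6.6969] v=[-0.0419]
Step 3: x=[6.6938] v=[-0.0628]
Step 4: x=[6.6896] v=[-0.0836]
Step 5: x=[6.6844] v=[-0.1044]
Step 6: x=[6.6781] v=[-0.1251]
Step 7: x=[6.6708] v=[-0.1456]
Step 8: x=[6.6625] v=[-0.1660]
Step 9: x=[6.6532] v=[-0.1862]
Step 10: x=[6.6429] v=[-0.2063]
Step 11: x=[6.6316] v=[-0.2262]
Step 12: x=[6.6193] v=[-0.2459]
Step 13: x=[6.6060] v=[-0.2653]
Step 14: x=[6.5918] v=[-0.2845]
Step 15: x=[6.5766] v=[-0.3034]
Step 16: x=[6.5605] v=[-0.3220]
Step 17: x=[6.5435] v=[-0.3403]
Step 18: x=[6.5256] v=[-0.3583]
Step 19: x=[6.5068] v=[-0.3759]
Step 20: x=[6.4871] v=[-0.3932]
Step 21: x=[6.4666] v=[-0.4101]
Step 22: x=[6.4453] v=[-0.4266]
Step 23: x=[6.4232] v=[-0.4427]
Step 24: x=[6.4003] v=[-0.4584]
Step 25: x=[6.3766] v=[-0.4736]
Step 26: x=[6.3522] v=[-0.4884]
Step 27: x=[6.3271] v=[-0.5027]
Step 28: x=[6.3013] v=[-0.5166]
Step 29: x=[6.2748] v=[-0.5300]
Step 30: x=[6.2477] v=[-0.5429]
Step 31: x=[6.2199] v=[-0.5552]
Step 32: x=[6.1916] v=[-0.5670]
Step 33: x=[6.1627] v=[-0.5783]
Step 34: x=[6.1333] v=[-0.5890]
Step 35: x=[6.1033] v=[-0.5992]
Step 36: x=[6.0729] v=[-0.6088]
Step 37: x=[6.0420] v=[-0.6178]
Step 38: x=[6.0107] v=[-0.6262]
Step 39: x=[5.9790] v=[-0.6340]
Step 40: x=[5.9469] v=[-0.6412]
Step 41: x=[5.9145] v=[-0.6478]
Step 42: x=[5.8818] v=[-0.6538]
Step 43: x=[5.8488] v=[-0.6592]
Step 44: x=[5.8156] v=[-0.6639]
Step 45: x=[5.7822] v=[-0.6680]
Step 46: x=[5.7486] v=[-0.6715]
Step 47: x=[5.7149] v=[-0.6743]
Step 48: x=[5.6811] v=[-0.6765]
Step 49: x=[5.6472] v=[-0.6780]
Step 50: x=[5.6133] v=[-0.6789]
Step 51: x=[5.5793] v=[-0.6792]
Step 52: x=[5.5454] v=[-0.6788]
Step 53: x=[5.5115] v=[-0.6778]
Step 54: x=[5.4777] v=[-0.6761]
Step 55: x=[5.4440] v=[-0.6738]
Step 56: x=[5.4105] v=[-0.6708]
Step 57: x=[5.3771] v=[-0.6672]
Step 58: x=[5.3440] v=[-0.6630]
Step 59: x=[5.3111] v=[-0.6581]
Step 60: x=[5.2785] v=[-0.6526]
Step 61: x=[5.2462] v=[-0.6465]
Step 62: x=[5.2142] v=[-0.6398]
Step 63: x=[5.1826] v=[-0.6325]
Step 64: x=[5.1514] v=[-0.6246]
Step 65: x=[5.1206] v=[-0.6161]
Step 66: x=[5.0903] v=[-0.6070]
Step 67: x=[5.0604] v=[-0.5973]
v[0] did not become non-negative within 67 steps; using fallback time=3.3500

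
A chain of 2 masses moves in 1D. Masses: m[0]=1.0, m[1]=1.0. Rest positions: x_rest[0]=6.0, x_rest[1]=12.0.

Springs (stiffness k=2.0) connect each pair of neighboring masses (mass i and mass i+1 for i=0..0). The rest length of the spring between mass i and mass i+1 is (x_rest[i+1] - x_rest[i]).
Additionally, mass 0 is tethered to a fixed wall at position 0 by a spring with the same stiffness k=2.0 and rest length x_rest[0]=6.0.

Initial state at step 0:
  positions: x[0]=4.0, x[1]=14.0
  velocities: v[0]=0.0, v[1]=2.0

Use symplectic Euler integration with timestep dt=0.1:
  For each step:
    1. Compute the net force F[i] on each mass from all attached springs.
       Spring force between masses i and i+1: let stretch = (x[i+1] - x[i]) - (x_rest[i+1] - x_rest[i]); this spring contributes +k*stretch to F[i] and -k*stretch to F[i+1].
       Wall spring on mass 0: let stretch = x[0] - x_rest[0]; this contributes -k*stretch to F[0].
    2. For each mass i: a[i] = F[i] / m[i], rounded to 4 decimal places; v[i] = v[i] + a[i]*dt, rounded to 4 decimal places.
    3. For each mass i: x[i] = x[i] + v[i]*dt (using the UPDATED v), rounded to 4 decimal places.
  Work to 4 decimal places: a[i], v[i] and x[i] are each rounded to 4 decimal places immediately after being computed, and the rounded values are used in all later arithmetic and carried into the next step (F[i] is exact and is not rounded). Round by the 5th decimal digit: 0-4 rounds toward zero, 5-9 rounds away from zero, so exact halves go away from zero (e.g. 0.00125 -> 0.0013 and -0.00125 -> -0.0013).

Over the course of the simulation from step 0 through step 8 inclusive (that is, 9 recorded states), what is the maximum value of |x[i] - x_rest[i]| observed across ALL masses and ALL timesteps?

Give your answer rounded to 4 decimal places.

Step 0: x=[4.0000 14.0000] v=[0.0000 2.0000]
Step 1: x=[4.1200 14.1200] v=[1.2000 1.2000]
Step 2: x=[4.3576 14.1600] v=[2.3760 0.4000]
Step 3: x=[4.7041 14.1240] v=[3.4650 -0.3605]
Step 4: x=[5.1449 14.0196] v=[4.4082 -1.0445]
Step 5: x=[5.6603 13.8577] v=[5.1542 -1.6194]
Step 6: x=[6.2265 13.6518] v=[5.6616 -2.0589]
Step 7: x=[6.8166 13.4174] v=[5.9014 -2.3440]
Step 8: x=[7.4024 13.1710] v=[5.8582 -2.4642]
Max displacement = 2.1600

Answer: 2.1600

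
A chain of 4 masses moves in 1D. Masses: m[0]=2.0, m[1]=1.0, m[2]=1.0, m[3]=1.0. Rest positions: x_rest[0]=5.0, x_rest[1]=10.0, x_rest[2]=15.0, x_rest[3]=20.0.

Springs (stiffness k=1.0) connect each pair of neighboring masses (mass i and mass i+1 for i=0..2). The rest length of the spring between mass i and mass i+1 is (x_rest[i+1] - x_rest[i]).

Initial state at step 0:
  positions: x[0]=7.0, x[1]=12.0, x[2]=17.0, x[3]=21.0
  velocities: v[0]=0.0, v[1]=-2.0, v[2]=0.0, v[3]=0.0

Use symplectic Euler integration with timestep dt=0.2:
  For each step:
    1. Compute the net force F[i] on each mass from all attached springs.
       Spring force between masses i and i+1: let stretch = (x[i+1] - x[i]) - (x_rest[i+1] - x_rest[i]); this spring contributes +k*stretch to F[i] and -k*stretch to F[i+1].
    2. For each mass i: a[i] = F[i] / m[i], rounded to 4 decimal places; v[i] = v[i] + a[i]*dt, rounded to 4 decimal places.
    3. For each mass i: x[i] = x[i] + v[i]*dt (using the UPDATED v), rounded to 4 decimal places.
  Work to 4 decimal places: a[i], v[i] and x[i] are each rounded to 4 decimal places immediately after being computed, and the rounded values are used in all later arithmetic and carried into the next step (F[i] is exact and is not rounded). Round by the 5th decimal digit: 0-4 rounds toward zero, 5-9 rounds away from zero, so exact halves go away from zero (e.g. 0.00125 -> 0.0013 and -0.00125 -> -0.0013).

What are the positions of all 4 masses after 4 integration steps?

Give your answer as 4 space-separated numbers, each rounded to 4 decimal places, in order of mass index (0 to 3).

Answer: 6.9245 10.6775 16.5230 21.3505

Derivation:
Step 0: x=[7.0000 12.0000 17.0000 21.0000] v=[0.0000 -2.0000 0.0000 0.0000]
Step 1: x=[7.0000 11.6000 16.9600 21.0400] v=[0.0000 -2.0000 -0.2000 0.2000]
Step 2: x=[6.9920 11.2304 16.8688 21.1168] v=[-0.0400 -1.8480 -0.4560 0.3840]
Step 3: x=[6.9688 10.9168 16.7220 21.2237] v=[-0.1162 -1.5680 -0.7341 0.5344]
Step 4: x=[6.9245 10.6775 16.5230 21.3505] v=[-0.2214 -1.1966 -0.9948 0.6341]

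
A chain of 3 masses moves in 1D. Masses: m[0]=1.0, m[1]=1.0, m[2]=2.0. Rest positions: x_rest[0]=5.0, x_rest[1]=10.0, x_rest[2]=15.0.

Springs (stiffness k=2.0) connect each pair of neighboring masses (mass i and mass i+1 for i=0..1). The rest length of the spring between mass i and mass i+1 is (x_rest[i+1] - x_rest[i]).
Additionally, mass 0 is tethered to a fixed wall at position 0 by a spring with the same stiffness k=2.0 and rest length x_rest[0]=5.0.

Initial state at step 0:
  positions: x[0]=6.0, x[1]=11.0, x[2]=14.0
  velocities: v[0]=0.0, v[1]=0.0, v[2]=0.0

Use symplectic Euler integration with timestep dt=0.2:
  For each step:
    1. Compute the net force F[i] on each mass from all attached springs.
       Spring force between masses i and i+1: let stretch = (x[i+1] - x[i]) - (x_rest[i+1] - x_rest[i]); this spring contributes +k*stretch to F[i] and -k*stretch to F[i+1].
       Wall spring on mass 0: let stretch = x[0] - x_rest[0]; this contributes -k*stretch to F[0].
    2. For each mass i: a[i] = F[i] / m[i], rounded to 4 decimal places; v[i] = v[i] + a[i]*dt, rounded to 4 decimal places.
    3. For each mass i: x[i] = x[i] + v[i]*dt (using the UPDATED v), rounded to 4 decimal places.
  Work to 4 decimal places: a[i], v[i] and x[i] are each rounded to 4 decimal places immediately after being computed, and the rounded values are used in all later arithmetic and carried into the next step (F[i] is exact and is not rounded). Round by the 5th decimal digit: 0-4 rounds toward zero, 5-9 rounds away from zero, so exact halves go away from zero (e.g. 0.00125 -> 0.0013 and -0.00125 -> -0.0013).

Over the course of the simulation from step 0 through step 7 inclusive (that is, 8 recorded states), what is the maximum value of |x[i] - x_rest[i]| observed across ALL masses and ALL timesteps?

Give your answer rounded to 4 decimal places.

Step 0: x=[6.0000 11.0000 14.0000] v=[0.0000 0.0000 0.0000]
Step 1: x=[5.9200 10.8400 14.0800] v=[-0.4000 -0.8000 0.4000]
Step 2: x=[5.7600 10.5456 14.2304] v=[-0.8000 -1.4720 0.7520]
Step 3: x=[5.5220 10.1631 14.4334] v=[-1.1898 -1.9123 1.0150]
Step 4: x=[5.2136 9.7510 14.6656] v=[-1.5422 -2.0606 1.1609]
Step 5: x=[4.8511 9.3691 14.9012] v=[-1.8127 -1.9097 1.1780]
Step 6: x=[4.4619 9.0683 15.1155] v=[-1.9459 -1.5041 1.0716]
Step 7: x=[4.0843 8.8827 15.2879] v=[-1.8881 -0.9278 0.8622]
Max displacement = 1.1173

Answer: 1.1173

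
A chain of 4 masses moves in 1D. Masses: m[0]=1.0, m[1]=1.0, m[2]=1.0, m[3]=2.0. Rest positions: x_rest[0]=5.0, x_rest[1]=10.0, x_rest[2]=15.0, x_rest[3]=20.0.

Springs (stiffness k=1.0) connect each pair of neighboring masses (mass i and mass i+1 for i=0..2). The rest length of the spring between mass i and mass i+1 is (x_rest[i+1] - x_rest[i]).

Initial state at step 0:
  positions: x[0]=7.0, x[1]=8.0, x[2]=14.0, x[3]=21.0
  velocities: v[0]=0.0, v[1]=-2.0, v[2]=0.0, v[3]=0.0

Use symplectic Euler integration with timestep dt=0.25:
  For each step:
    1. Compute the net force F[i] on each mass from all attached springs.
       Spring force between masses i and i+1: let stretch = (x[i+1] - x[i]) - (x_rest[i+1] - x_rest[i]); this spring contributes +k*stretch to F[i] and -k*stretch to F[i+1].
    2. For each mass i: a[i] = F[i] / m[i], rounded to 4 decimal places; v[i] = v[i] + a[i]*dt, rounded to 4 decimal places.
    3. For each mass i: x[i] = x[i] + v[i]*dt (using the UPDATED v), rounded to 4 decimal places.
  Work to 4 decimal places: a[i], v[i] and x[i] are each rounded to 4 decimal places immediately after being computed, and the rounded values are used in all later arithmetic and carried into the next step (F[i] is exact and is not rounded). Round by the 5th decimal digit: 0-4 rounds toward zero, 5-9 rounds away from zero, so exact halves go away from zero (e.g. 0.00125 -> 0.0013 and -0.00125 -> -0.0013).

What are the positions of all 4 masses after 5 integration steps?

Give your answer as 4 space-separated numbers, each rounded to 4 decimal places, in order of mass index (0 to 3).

Answer: 3.8275 9.6701 14.6362 20.1831

Derivation:
Step 0: x=[7.0000 8.0000 14.0000 21.0000] v=[0.0000 -2.0000 0.0000 0.0000]
Step 1: x=[6.7500 7.8125 14.0625 20.9375] v=[-1.0000 -0.7500 0.2500 -0.2500]
Step 2: x=[6.2539 7.9492 14.1641 20.8164] v=[-1.9844 0.5469 0.4063 -0.4844]
Step 3: x=[5.5513 8.3684 14.2930 20.6437] v=[-2.8106 1.6768 0.5157 -0.6910]
Step 4: x=[4.7122 8.9818 14.4486 20.4287] v=[-3.3563 2.4537 0.6222 -0.8599]
Step 5: x=[3.8275 9.6701 14.6362 20.1831] v=[-3.5389 2.7530 0.7505 -0.9824]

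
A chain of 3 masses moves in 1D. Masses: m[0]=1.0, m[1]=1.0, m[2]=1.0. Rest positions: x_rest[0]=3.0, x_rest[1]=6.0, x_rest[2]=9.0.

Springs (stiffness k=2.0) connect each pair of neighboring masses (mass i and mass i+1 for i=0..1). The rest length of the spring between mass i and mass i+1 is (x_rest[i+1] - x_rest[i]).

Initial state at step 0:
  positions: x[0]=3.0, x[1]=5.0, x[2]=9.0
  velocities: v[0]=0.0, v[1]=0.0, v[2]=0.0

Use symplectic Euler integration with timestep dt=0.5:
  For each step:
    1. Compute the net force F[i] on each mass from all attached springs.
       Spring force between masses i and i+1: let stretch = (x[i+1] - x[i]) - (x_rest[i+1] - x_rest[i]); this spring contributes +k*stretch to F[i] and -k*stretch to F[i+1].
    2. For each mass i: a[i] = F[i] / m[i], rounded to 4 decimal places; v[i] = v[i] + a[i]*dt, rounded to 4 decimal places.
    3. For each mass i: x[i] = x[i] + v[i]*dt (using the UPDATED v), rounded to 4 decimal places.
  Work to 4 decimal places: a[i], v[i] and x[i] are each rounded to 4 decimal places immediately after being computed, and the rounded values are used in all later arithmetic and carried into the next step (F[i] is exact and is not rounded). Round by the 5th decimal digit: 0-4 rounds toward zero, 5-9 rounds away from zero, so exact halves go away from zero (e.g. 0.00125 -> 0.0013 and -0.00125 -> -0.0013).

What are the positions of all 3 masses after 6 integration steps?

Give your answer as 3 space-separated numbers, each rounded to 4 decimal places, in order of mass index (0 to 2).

Answer: 2.3907 6.2188 8.3907

Derivation:
Step 0: x=[3.0000 5.0000 9.0000] v=[0.0000 0.0000 0.0000]
Step 1: x=[2.5000 6.0000 8.5000] v=[-1.0000 2.0000 -1.0000]
Step 2: x=[2.2500 6.5000 8.2500] v=[-0.5000 1.0000 -0.5000]
Step 3: x=[2.6250 5.7500 8.6250] v=[0.7500 -1.5000 0.7500]
Step 4: x=[3.0625 4.8750 9.0625] v=[0.8750 -1.7500 0.8750]
Step 5: x=[2.9063 5.1875 8.9063] v=[-0.3125 0.6250 -0.3125]
Step 6: x=[2.3907 6.2188 8.3907] v=[-1.0313 2.0626 -1.0313]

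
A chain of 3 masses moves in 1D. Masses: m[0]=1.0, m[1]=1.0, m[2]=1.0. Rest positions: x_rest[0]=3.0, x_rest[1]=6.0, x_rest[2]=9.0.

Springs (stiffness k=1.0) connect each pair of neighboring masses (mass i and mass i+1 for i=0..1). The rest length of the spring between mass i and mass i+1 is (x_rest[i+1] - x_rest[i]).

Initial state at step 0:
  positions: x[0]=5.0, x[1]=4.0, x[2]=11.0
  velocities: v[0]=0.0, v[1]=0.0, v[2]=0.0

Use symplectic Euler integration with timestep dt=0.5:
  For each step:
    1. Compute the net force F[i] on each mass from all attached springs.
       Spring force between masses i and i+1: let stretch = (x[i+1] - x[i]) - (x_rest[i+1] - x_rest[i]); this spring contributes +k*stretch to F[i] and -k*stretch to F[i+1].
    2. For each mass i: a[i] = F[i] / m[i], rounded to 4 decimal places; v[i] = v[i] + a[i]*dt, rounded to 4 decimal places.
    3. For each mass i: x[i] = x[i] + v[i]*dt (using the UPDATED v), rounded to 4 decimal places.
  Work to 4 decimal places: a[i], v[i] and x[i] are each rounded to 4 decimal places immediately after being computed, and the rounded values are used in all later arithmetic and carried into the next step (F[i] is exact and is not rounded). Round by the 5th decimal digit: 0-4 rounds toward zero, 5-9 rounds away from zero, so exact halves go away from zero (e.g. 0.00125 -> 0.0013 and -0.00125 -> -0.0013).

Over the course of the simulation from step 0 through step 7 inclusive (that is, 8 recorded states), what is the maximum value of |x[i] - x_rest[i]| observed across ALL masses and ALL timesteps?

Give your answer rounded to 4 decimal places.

Step 0: x=[5.0000 4.0000 11.0000] v=[0.0000 0.0000 0.0000]
Step 1: x=[4.0000 6.0000 10.0000] v=[-2.0000 4.0000 -2.0000]
Step 2: x=[2.7500 8.5000 8.7500] v=[-2.5000 5.0000 -2.5000]
Step 3: x=[2.1875 9.6250 8.1875] v=[-1.1250 2.2500 -1.1250]
Step 4: x=[2.7344 8.5313 8.7344] v=[1.0938 -2.1875 1.0938]
Step 5: x=[3.9806 6.0391 9.9806] v=[2.4923 -4.9844 2.4923]
Step 6: x=[4.9914 4.0177 10.9914] v=[2.0216 -4.0429 2.0216]
Step 7: x=[5.0088 3.9831 11.0088] v=[0.0348 -0.0692 0.0348]
Max displacement = 3.6250

Answer: 3.6250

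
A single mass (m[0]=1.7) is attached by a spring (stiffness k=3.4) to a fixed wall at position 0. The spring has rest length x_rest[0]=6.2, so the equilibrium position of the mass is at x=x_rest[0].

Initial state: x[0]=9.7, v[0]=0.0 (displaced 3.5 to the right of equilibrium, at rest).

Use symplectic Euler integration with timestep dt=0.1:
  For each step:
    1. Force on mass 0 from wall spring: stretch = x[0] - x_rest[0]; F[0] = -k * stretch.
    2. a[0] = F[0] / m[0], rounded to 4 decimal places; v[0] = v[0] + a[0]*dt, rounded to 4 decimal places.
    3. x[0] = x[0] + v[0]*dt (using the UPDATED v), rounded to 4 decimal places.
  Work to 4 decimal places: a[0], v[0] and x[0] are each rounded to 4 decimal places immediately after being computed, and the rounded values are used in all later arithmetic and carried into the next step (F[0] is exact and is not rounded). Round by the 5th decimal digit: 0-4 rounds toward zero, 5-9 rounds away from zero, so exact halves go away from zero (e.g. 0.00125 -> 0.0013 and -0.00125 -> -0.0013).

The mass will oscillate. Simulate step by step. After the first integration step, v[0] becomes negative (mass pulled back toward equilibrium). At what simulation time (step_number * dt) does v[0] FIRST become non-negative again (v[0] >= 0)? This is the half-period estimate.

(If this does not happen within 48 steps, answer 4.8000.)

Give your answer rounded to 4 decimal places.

Answer: 2.3000

Derivation:
Step 0: x=[9.7000] v=[0.0000]
Step 1: x=[9.6300] v=[-0.7000]
Step 2: x=[9.4914] v=[-1.3860]
Step 3: x=[9.2870] v=[-2.0443]
Step 4: x=[9.0208] v=[-2.6617]
Step 5: x=[8.6982] v=[-3.2259]
Step 6: x=[8.3257] v=[-3.7255]
Step 7: x=[7.9106] v=[-4.1506]
Step 8: x=[7.4613] v=[-4.4927]
Step 9: x=[6.9868] v=[-4.7450]
Step 10: x=[6.4966] v=[-4.9024]
Step 11: x=[6.0004] v=[-4.9617]
Step 12: x=[5.5082] v=[-4.9218]
Step 13: x=[5.0299] v=[-4.7834]
Step 14: x=[4.5750] v=[-4.5494]
Step 15: x=[4.1526] v=[-4.2244]
Step 16: x=[3.7711] v=[-3.8149]
Step 17: x=[3.4382] v=[-3.3291]
Step 18: x=[3.1605] v=[-2.7767]
Step 19: x=[2.9436] v=[-2.1688]
Step 20: x=[2.7919] v=[-1.5175]
Step 21: x=[2.7083] v=[-0.8359]
Step 22: x=[2.6945] v=[-0.1376]
Step 23: x=[2.7509] v=[0.5635]
First v>=0 after going negative at step 23, time=2.3000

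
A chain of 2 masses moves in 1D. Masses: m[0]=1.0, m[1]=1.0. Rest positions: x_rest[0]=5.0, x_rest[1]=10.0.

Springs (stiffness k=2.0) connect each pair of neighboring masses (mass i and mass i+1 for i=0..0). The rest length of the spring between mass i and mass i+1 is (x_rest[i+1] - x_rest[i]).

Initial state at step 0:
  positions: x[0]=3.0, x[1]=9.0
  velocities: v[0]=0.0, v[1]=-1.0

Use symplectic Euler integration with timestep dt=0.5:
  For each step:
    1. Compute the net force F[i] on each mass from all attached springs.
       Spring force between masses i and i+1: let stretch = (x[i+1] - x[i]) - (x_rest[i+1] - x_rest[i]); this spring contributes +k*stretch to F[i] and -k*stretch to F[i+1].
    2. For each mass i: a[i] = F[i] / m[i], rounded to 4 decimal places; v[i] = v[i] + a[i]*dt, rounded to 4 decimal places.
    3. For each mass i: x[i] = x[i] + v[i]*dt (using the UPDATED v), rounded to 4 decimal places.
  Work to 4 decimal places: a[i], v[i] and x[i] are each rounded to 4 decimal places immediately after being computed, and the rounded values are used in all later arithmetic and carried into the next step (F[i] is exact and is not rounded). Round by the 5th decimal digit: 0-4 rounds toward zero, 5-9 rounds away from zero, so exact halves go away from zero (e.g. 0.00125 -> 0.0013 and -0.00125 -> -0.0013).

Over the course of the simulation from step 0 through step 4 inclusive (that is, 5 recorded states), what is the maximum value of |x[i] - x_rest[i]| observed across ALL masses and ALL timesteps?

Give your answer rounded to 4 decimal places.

Answer: 2.7500

Derivation:
Step 0: x=[3.0000 9.0000] v=[0.0000 -1.0000]
Step 1: x=[3.5000 8.0000] v=[1.0000 -2.0000]
Step 2: x=[3.7500 7.2500] v=[0.5000 -1.5000]
Step 3: x=[3.2500 7.2500] v=[-1.0000 0.0000]
Step 4: x=[2.2500 7.7500] v=[-2.0000 1.0000]
Max displacement = 2.7500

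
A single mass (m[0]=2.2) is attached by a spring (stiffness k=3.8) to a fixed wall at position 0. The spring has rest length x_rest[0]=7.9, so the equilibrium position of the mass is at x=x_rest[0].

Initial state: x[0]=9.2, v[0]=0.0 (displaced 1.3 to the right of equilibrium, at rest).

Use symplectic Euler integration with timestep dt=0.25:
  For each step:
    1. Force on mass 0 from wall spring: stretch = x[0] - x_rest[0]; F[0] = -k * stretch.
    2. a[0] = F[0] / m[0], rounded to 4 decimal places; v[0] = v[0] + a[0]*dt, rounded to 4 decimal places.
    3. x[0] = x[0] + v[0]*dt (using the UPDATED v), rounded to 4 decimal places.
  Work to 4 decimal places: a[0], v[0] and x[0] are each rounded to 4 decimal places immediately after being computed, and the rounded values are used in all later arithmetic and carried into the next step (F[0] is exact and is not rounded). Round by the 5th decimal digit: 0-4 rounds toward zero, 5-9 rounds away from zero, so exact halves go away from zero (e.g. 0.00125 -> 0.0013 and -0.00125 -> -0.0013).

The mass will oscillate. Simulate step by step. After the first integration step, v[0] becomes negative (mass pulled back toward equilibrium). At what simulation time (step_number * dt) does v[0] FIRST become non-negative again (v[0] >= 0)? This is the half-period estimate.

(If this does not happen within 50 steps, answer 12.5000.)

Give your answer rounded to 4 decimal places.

Step 0: x=[9.2000] v=[0.0000]
Step 1: x=[9.0597] v=[-0.5614]
Step 2: x=[8.7942] v=[-1.0622]
Step 3: x=[8.4321] v=[-1.4483]
Step 4: x=[8.0126] v=[-1.6781]
Step 5: x=[7.5809] v=[-1.7267]
Step 6: x=[7.1837] v=[-1.5889]
Step 7: x=[6.8638] v=[-1.2796]
Step 8: x=[6.6558] v=[-0.8322]
Step 9: x=[6.5821] v=[-0.2949]
Step 10: x=[6.6507] v=[0.2742]
First v>=0 after going negative at step 10, time=2.5000

Answer: 2.5000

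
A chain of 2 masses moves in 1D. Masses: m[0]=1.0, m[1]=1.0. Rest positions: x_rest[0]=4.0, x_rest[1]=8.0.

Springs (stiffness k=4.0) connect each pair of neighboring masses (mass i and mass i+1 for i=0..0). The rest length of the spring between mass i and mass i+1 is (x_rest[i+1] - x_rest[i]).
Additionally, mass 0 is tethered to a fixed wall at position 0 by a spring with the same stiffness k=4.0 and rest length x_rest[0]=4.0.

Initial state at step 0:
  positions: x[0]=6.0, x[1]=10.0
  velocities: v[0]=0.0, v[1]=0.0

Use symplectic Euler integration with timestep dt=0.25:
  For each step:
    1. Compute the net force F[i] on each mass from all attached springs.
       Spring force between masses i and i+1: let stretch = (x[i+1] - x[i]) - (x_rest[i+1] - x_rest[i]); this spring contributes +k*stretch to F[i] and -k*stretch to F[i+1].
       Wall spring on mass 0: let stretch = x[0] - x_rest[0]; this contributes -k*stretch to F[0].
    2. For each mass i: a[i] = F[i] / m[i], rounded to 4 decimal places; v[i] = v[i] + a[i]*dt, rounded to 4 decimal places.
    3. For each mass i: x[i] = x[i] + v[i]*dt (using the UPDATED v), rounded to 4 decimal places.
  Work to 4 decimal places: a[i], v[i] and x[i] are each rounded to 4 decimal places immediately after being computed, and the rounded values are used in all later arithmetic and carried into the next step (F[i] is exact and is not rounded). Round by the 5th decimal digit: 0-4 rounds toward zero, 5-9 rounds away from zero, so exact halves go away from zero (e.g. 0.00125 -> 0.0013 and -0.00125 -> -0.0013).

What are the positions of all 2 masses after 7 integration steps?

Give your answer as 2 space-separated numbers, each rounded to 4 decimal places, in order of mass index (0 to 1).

Answer: 3.5990 6.0006

Derivation:
Step 0: x=[6.0000 10.0000] v=[0.0000 0.0000]
Step 1: x=[5.5000 10.0000] v=[-2.0000 0.0000]
Step 2: x=[4.7500 9.8750] v=[-3.0000 -0.5000]
Step 3: x=[4.0938 9.4688] v=[-2.6250 -1.6250]
Step 4: x=[3.7579 8.7188] v=[-1.3438 -3.0000]
Step 5: x=[3.7227 7.7286] v=[-0.1408 -3.9609]
Step 6: x=[3.7583 6.7369] v=[0.1424 -3.9668]
Step 7: x=[3.5990 6.0006] v=[-0.6373 -2.9454]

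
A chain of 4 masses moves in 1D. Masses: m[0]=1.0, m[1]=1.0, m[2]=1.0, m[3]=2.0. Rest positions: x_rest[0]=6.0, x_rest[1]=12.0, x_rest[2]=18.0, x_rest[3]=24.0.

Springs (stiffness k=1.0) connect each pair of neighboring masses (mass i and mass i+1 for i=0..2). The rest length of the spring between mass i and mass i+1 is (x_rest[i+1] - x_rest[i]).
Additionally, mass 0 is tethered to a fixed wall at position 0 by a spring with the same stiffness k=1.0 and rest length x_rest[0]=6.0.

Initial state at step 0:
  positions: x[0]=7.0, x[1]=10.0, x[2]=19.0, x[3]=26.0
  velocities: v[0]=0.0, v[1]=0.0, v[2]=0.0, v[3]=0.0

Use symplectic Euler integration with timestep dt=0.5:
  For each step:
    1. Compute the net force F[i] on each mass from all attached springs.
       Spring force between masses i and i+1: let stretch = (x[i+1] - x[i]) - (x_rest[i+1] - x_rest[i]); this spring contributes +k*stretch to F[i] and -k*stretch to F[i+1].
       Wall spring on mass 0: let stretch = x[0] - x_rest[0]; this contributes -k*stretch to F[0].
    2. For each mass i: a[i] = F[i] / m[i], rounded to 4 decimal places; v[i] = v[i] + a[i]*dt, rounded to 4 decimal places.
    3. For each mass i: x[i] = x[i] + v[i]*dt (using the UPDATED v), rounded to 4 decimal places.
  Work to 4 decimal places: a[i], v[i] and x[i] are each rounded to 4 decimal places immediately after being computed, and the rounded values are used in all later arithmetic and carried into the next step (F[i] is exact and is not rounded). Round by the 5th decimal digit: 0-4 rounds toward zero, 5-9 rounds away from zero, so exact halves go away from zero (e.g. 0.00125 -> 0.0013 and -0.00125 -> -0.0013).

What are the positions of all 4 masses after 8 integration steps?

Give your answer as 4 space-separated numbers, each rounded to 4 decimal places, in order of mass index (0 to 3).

Step 0: x=[7.0000 10.0000 19.0000 26.0000] v=[0.0000 0.0000 0.0000 0.0000]
Step 1: x=[6.0000 11.5000 18.5000 25.8750] v=[-2.0000 3.0000 -1.0000 -0.2500]
Step 2: x=[4.8750 13.3750 18.0938 25.5781] v=[-2.2500 3.7500 -0.8125 -0.5938]
Step 3: x=[4.6563 14.3047 18.3790 25.0957] v=[-0.4375 1.8594 0.5703 -0.9649]
Step 4: x=[5.6856 13.8409 19.3248 24.5237] v=[2.0586 -0.9277 1.8915 -1.1441]
Step 5: x=[7.3324 12.7092 20.1993 24.0518] v=[3.2935 -2.2634 1.7490 -0.9438]
Step 6: x=[8.4903 12.1058 20.1644 23.8484] v=[2.3157 -1.2068 -0.0698 -0.4069]
Step 7: x=[8.4295 12.6132 19.0359 23.9345] v=[-0.1217 1.0148 -2.2571 0.1721]
Step 8: x=[7.3072 13.6804 17.5263 24.1583] v=[-2.2446 2.1343 -3.0192 0.4475]

Answer: 7.3072 13.6804 17.5263 24.1583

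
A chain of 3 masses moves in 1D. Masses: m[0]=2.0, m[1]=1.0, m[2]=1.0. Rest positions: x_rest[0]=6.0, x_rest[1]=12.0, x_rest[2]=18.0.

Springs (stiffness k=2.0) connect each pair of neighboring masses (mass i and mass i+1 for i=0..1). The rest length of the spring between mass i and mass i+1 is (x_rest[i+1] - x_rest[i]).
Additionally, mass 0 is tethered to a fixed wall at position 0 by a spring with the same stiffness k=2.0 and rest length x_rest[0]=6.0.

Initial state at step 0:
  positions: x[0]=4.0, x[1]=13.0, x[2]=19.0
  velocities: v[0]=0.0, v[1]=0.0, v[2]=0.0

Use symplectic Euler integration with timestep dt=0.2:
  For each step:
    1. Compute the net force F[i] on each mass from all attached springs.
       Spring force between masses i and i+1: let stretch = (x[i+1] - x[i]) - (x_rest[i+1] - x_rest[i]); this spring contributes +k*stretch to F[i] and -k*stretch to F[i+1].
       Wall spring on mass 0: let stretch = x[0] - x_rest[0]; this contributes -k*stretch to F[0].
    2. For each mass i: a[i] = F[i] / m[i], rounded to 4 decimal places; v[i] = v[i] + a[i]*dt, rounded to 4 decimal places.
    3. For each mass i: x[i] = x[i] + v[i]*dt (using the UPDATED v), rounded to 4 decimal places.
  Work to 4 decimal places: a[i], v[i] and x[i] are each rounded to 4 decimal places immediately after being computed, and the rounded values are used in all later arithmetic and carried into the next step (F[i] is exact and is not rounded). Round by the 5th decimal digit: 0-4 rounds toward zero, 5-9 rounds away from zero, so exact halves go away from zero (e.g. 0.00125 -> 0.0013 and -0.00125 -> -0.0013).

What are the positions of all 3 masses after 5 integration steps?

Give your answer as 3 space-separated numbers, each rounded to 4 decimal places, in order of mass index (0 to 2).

Step 0: x=[4.0000 13.0000 19.0000] v=[0.0000 0.0000 0.0000]
Step 1: x=[4.2000 12.7600 19.0000] v=[1.0000 -1.2000 0.0000]
Step 2: x=[4.5744 12.3344 18.9808] v=[1.8720 -2.1280 -0.0960]
Step 3: x=[5.0762 11.8197 18.9099] v=[2.5091 -2.5734 -0.3546]
Step 4: x=[5.6447 11.3328 18.7518] v=[2.8426 -2.4347 -0.7907]
Step 5: x=[6.2150 10.9843 18.4801] v=[2.8513 -1.7423 -1.3583]

Answer: 6.2150 10.9843 18.4801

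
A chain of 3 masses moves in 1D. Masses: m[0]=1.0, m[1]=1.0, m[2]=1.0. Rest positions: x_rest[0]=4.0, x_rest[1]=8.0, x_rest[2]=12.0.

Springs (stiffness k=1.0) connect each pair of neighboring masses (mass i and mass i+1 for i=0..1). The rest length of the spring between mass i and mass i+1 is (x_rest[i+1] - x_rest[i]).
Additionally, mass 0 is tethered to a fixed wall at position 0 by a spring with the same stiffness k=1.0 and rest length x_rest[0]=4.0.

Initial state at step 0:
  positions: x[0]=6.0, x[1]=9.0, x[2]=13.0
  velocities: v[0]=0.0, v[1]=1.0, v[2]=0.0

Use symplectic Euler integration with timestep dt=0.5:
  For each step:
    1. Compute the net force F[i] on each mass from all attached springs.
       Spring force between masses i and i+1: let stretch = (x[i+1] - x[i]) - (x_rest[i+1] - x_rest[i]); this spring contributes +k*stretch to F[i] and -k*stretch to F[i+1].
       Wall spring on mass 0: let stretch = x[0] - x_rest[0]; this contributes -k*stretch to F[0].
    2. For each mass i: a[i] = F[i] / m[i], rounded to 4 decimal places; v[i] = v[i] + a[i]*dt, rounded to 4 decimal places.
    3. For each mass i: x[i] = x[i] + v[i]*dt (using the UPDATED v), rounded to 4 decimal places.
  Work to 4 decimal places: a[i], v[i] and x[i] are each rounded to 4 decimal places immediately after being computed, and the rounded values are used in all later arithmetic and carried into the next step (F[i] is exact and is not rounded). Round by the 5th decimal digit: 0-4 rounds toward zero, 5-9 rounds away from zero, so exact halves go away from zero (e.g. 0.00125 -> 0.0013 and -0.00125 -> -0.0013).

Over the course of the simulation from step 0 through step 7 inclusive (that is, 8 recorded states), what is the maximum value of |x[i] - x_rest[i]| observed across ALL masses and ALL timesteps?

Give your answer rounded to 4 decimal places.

Answer: 2.3625

Derivation:
Step 0: x=[6.0000 9.0000 13.0000] v=[0.0000 1.0000 0.0000]
Step 1: x=[5.2500 9.7500 13.0000] v=[-1.5000 1.5000 0.0000]
Step 2: x=[4.3125 10.1875 13.1875] v=[-1.8750 0.8750 0.3750]
Step 3: x=[3.7656 9.9063 13.6250] v=[-1.0938 -0.5625 0.8750]
Step 4: x=[3.8125 9.0196 14.1329] v=[0.0938 -1.7735 1.0157]
Step 5: x=[4.2081 8.1094 14.3625] v=[0.7911 -1.8204 0.4591]
Step 6: x=[4.5270 7.7872 14.0288] v=[0.6377 -0.6445 -0.6675]
Step 7: x=[4.5292 8.2103 13.1347] v=[0.0043 0.8462 -1.7883]
Max displacement = 2.3625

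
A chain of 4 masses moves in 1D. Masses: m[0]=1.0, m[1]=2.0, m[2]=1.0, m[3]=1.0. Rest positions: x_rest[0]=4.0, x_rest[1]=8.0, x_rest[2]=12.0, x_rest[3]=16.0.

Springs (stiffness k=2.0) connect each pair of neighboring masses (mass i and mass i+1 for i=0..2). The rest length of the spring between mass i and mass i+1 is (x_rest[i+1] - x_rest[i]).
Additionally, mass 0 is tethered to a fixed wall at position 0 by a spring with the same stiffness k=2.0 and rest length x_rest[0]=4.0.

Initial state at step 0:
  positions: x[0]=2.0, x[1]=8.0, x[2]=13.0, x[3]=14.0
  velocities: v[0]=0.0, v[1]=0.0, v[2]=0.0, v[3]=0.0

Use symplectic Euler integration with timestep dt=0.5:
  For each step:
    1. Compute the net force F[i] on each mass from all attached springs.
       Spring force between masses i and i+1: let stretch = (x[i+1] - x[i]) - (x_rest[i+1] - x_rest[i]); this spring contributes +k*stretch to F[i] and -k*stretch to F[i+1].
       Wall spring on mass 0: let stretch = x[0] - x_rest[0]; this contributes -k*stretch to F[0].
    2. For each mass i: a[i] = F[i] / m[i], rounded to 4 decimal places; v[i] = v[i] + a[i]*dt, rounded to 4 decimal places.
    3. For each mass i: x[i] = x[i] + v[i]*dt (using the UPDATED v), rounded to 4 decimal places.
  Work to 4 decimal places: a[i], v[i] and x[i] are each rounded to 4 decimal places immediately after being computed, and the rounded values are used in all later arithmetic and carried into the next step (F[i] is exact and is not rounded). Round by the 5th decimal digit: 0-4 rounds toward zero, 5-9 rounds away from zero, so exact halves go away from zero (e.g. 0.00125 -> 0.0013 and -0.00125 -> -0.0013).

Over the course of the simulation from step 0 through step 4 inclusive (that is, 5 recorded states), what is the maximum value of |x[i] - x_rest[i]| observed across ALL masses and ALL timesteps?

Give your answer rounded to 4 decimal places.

Answer: 2.3750

Derivation:
Step 0: x=[2.0000 8.0000 13.0000 14.0000] v=[0.0000 0.0000 0.0000 0.0000]
Step 1: x=[4.0000 7.7500 11.0000 15.5000] v=[4.0000 -0.5000 -4.0000 3.0000]
Step 2: x=[5.8750 7.3750 9.6250 16.7500] v=[3.7500 -0.7500 -2.7500 2.5000]
Step 3: x=[5.5625 7.1875 10.6875 16.4375] v=[-0.6250 -0.3750 2.1250 -0.6250]
Step 4: x=[3.2813 7.4688 12.8750 15.2500] v=[-4.5625 0.5625 4.3750 -2.3750]
Max displacement = 2.3750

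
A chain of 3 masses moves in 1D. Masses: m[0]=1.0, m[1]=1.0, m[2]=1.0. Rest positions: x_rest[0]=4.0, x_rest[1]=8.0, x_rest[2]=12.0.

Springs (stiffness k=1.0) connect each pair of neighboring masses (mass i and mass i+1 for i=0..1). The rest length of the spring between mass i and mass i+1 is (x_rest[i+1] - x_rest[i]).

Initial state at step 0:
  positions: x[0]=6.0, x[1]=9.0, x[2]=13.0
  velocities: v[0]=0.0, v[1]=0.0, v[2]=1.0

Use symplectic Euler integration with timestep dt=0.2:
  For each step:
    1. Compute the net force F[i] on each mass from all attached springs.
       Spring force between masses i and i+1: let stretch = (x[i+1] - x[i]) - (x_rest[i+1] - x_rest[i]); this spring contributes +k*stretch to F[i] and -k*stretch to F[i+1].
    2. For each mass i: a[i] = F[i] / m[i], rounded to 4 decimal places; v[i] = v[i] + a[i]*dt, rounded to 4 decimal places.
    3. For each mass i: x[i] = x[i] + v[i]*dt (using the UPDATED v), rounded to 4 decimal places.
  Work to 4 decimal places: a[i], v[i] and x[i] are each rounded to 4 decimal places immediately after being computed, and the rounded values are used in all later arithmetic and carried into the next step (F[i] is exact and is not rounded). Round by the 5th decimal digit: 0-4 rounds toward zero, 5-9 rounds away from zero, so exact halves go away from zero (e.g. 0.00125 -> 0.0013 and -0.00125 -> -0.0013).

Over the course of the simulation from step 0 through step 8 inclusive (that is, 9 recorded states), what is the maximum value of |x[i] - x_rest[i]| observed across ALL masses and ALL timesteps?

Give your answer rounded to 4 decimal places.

Step 0: x=[6.0000 9.0000 13.0000] v=[0.0000 0.0000 1.0000]
Step 1: x=[5.9600 9.0400 13.2000] v=[-0.2000 0.2000 1.0000]
Step 2: x=[5.8832 9.1232 13.3936] v=[-0.3840 0.4160 0.9680]
Step 3: x=[5.7760 9.2476 13.5764] v=[-0.5360 0.6221 0.9139]
Step 4: x=[5.6477 9.4063 13.7460] v=[-0.6417 0.7935 0.8481]
Step 5: x=[5.5097 9.5882 13.9020] v=[-0.6900 0.9097 0.7802]
Step 6: x=[5.3748 9.7796 14.0455] v=[-0.6743 0.9568 0.7174]
Step 7: x=[5.2561 9.9654 14.1783] v=[-0.5933 0.9290 0.6642]
Step 8: x=[5.1658 10.1313 14.3026] v=[-0.4514 0.8297 0.6216]
Max displacement = 2.3026

Answer: 2.3026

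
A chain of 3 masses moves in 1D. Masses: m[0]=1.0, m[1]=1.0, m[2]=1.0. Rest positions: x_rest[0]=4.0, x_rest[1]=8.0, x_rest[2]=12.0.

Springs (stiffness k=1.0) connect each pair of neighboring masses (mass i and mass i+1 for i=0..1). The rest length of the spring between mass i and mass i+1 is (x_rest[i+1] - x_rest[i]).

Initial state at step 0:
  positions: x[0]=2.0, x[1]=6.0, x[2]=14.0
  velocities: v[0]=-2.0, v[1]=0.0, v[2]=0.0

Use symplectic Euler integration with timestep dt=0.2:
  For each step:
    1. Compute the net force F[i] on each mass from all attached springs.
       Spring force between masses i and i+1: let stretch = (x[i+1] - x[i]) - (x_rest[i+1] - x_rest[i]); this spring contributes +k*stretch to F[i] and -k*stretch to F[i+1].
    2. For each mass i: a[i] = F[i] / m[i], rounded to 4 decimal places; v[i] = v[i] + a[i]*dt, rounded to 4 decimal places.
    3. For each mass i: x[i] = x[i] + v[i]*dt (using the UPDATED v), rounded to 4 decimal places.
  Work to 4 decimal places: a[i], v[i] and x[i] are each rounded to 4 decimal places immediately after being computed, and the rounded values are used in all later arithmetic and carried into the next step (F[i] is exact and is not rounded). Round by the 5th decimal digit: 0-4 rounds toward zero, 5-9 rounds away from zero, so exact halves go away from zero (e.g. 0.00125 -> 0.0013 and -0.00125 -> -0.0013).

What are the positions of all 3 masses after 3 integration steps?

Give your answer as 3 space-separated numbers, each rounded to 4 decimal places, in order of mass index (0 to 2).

Step 0: x=[2.0000 6.0000 14.0000] v=[-2.0000 0.0000 0.0000]
Step 1: x=[1.6000 6.1600 13.8400] v=[-2.0000 0.8000 -0.8000]
Step 2: x=[1.2224 6.4448 13.5328] v=[-1.8880 1.4240 -1.5360]
Step 3: x=[0.8937 6.8042 13.1021] v=[-1.6435 1.7971 -2.1536]

Answer: 0.8937 6.8042 13.1021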